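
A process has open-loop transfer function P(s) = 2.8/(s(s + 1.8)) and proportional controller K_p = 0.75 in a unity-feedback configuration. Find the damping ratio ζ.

With unity feedback the closed-loop characteristic equation is s² + 1.8s + 0.75·2.8 = s² + 1.8s + 2.1 = 0.
So ω_n² = 2.1 ⇒ ω_n = 1.449 rad/s, and ζ = 1.8/(2ω_n) = 0.621.

ζ = 0.621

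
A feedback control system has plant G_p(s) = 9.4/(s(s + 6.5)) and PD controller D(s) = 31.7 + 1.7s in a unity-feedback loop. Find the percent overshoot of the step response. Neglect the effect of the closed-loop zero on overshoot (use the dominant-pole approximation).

6.75%

Forward path: (31.7 + 1.7s)·9.4/(s(s+6.5)). The closed-loop characteristic equation is s² + (6.5 + 9.4·1.7)s + 9.4·31.7 = 0.
That is s² + 22.48s + 298 = 0, so ω_n = 17.26 rad/s and ζ = 22.48/(2·17.26) = 0.6511.
%OS = 100·exp(−πζ/√(1−ζ²)) = 6.75%.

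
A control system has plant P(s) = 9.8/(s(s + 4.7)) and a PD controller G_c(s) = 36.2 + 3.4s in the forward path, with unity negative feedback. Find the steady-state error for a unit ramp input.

The loop has one pole at the origin (type 1). Velocity error constant K_v = lim_{s→0} s·G_c(s)P(s) = 36.2·9.8/4.7 = 75.48.
Steady-state error to a unit ramp: e_ss = 1/K_v = 0.0132.

0.0132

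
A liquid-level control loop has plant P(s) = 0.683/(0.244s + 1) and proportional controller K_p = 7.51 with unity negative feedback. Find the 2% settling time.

T_s ≈ 0.159 s

Closed loop: T(s) = K_p·P/(1+K_p·P) = 5.129/(0.244s + 1 + 5.129), with pole at s = −(1 + 5.129)/0.244 = −25.12.
τ = 1/25.12 = 0.03981 s, so 2% settling time ≈ 4τ = 0.159 s.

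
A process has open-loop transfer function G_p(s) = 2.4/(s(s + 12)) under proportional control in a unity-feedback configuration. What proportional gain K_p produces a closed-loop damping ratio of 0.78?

Closed-loop characteristic equation: s² + 12s + K_p·2.4 = 0.
So ω_n = √(2.4K_p) and 2ζω_n = 12, giving ζ = 12/(2√(2.4K_p)).
Setting ζ = 0.78: √(2.4K_p) = 12/(2·0.78) = 7.692, so K_p = 59.17/2.4 = 24.7.

K_p = 24.7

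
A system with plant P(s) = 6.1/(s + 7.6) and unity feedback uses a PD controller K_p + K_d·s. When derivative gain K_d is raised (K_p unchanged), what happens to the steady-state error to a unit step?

K_d affects only the transient (the s-coefficient); the DC loop gain, and hence e_ss, depends only on K_p.

unchanged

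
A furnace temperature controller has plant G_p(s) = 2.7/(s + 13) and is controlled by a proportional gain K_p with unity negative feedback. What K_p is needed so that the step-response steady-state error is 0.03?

Steady-state error for a unit step on this type-0 loop is 1/(1 + K_p·G_p(0)).
G_p(0) = 0.2077. Require 1/(1 + K_p·0.2077) = 0.03, so 1 + 0.2077·K_p = 33.33.
K_p = (33.33 − 1)/0.2077 = 156.

K_p = 156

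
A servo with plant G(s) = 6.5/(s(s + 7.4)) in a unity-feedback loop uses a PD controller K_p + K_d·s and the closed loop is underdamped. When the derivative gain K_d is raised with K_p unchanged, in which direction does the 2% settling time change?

Characteristic equation s² + (7.4 + 6.5K_d)s + 6.5K_p = 0: raising K_d increases ζω_n = (7.4+6.5K_d)/2 while the loop stays underdamped, so T_s ≈ 4/(ζω_n) decreases.

decrease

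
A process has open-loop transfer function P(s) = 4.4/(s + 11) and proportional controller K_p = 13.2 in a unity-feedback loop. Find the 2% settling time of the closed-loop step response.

Closed-loop transfer function: T(s) = K_p·P(s)/(1 + K_p·P(s)) = 58.08/(s + 11 + 58.08) = 58.08/(s + 69.08).
Time constant τ = 1/69.08 = 0.01448 s, so the 2% settling time is about 4τ = 0.0579 s.

T_s ≈ 0.0579 s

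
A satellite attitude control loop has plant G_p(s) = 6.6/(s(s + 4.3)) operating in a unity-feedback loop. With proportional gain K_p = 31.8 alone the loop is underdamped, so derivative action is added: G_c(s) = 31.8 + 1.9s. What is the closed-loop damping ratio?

ζ = 0.581

Forward path: (31.8 + 1.9s)·6.6/(s(s+4.3)). The closed-loop characteristic equation is s² + (4.3 + 6.6·1.9)s + 6.6·31.8 = 0.
That is s² + 16.84s + 209.9 = 0, so ω_n = 14.49 rad/s and ζ = 16.84/(2·14.49) = 0.5812.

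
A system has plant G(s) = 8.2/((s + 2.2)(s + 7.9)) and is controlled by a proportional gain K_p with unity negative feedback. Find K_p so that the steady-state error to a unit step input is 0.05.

Steady-state error for a unit step on this type-0 loop is 1/(1 + K_p·G(0)).
G(0) = 0.4718. Require 1/(1 + K_p·0.4718) = 0.05, so 1 + 0.4718·K_p = 20.
K_p = (20 − 1)/0.4718 = 40.3.

K_p = 40.3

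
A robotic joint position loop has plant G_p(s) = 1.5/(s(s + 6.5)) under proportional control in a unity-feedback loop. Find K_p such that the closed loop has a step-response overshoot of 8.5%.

From %OS = 100·exp(−πζ/√(1−ζ²)) = 8.5%, ζ = −ln(0.085)/√(π²+ln²(0.085)) = 0.6173.
Characteristic equation s² + 6.5s + 1.5K_p = 0 gives ζ = 6.5/(2√(1.5K_p)).
Setting ζ = 0.6173: √(1.5K_p) = 6.5/(2·0.6173) = 5.265, so K_p = 27.72/1.5 = 18.5.

K_p = 18.5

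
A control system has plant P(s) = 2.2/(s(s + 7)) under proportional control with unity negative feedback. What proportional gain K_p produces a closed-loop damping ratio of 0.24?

K_p = 96.7

Closed-loop characteristic equation: s² + 7s + K_p·2.2 = 0.
So ω_n = √(2.2K_p) and 2ζω_n = 7, giving ζ = 7/(2√(2.2K_p)).
Setting ζ = 0.24: √(2.2K_p) = 7/(2·0.24) = 14.58, so K_p = 212.7/2.2 = 96.7.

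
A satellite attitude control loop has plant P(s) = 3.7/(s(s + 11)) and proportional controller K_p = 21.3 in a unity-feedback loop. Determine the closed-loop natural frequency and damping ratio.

1 + K_p·P(s) = 0 gives s² + 11s + 78.81 = 0.
Matching s² + 2ζω_n s + ω_n²: ω_n = √78.81 = 8.877 rad/s and 2ζω_n = 11, so ζ = 11/(2·8.877) = 0.62.

ω_n = 8.88 rad/s, ζ = 0.62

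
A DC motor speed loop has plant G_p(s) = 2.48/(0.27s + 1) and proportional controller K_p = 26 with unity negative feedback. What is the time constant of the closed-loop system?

τ = 0.00412 s

Closed loop: T(s) = K_p·G_p/(1+K_p·G_p) = 64.48/(0.27s + 1 + 64.48), with pole at s = −(1 + 64.48)/0.27 = −242.5.
Closed-loop time constant τ = 1/242.5 = 0.00412 s.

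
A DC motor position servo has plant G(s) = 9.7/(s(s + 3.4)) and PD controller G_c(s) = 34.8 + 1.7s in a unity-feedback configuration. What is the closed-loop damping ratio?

Forward path: (34.8 + 1.7s)·9.7/(s(s+3.4)). The closed-loop characteristic equation is s² + (3.4 + 9.7·1.7)s + 9.7·34.8 = 0.
That is s² + 19.89s + 337.6 = 0, so ω_n = 18.37 rad/s and ζ = 19.89/(2·18.37) = 0.5413.

ζ = 0.541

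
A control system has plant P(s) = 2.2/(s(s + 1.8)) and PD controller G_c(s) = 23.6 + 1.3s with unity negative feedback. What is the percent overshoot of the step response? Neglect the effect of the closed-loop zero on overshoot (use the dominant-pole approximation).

34.2%

Forward path: (23.6 + 1.3s)·2.2/(s(s+1.8)). The closed-loop characteristic equation is s² + (1.8 + 2.2·1.3)s + 2.2·23.6 = 0.
That is s² + 4.66s + 51.92 = 0, so ω_n = 7.206 rad/s and ζ = 4.66/(2·7.206) = 0.3234.
%OS = 100·exp(−πζ/√(1−ζ²)) = 34.2%.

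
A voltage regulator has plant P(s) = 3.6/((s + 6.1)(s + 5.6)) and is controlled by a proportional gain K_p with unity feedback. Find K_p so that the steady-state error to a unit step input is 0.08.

Steady-state error for a unit step on this type-0 loop is 1/(1 + K_p·P(0)).
P(0) = 0.1054. Require 1/(1 + K_p·0.1054) = 0.08, so 1 + 0.1054·K_p = 12.5.
K_p = (12.5 − 1)/0.1054 = 109.

K_p = 109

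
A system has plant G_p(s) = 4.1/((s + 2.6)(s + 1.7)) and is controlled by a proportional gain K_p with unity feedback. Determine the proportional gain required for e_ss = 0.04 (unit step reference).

K_p = 25.9

For a type-0 loop with proportional control, e_ss = 1/(1 + K_p·G_p(0)).
G_p(0) = 0.9276. Require 1/(1 + K_p·0.9276) = 0.04, so 1 + 0.9276·K_p = 25.
K_p = (25 − 1)/0.9276 = 25.9.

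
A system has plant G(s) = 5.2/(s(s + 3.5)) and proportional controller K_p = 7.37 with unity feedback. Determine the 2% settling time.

T_s ≈ 2.29 s

Closed-loop characteristic equation: s² + 3.5s + 38.32 = 0, so ω_n = 6.191 rad/s and ζ = 3.5/(2·6.191) = 0.2827.
2% settling time T_s ≈ 4/(ζω_n) = 4/1.75 = 2.29 s.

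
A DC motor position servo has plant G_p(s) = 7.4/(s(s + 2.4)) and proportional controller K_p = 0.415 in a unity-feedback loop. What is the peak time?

T_p = 2.46 s

Closed-loop characteristic equation: s² + 2.4s + 3.071 = 0, so ω_n = 1.752 rad/s and ζ = 2.4/(2·1.752) = 0.6848.
Damped frequency ω_d = ω_n√(1−ζ²) = 1.277 rad/s, so peak time T_p = π/ω_d = 2.46 s.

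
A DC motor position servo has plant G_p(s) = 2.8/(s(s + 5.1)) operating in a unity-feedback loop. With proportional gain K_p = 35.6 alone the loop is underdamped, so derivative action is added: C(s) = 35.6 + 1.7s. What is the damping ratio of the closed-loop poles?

Forward path: (35.6 + 1.7s)·2.8/(s(s+5.1)). The closed-loop characteristic equation is s² + (5.1 + 2.8·1.7)s + 2.8·35.6 = 0.
That is s² + 9.86s + 99.68 = 0, so ω_n = 9.984 rad/s and ζ = 9.86/(2·9.984) = 0.4938.

ζ = 0.494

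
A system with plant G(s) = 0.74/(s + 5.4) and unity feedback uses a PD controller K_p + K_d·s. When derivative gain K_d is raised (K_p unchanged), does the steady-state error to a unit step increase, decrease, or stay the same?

unchanged

K_d affects only the transient (the s-coefficient); the DC loop gain, and hence e_ss, depends only on K_p.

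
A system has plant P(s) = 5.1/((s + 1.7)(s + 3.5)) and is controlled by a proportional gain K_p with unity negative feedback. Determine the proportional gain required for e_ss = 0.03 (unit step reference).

K_p = 37.7

For a type-0 loop with proportional control, e_ss = 1/(1 + K_p·P(0)).
P(0) = 0.8571. Require 1/(1 + K_p·0.8571) = 0.03, so 1 + 0.8571·K_p = 33.33.
K_p = (33.33 − 1)/0.8571 = 37.7.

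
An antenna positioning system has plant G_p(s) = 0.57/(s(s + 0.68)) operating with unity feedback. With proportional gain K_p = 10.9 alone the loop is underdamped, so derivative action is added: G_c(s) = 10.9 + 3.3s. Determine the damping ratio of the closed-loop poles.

Forward path: (10.9 + 3.3s)·0.57/(s(s+0.68)). The closed-loop characteristic equation is s² + (0.68 + 0.57·3.3)s + 0.57·10.9 = 0.
That is s² + 2.561s + 6.213 = 0, so ω_n = 2.493 rad/s and ζ = 2.561/(2·2.493) = 0.5137.

ζ = 0.514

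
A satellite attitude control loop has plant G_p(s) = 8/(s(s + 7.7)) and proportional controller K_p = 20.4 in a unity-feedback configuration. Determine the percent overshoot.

37%

Closed-loop characteristic equation: s² + 7.7s + 163.2 = 0, so ω_n = 12.77 rad/s and ζ = 7.7/(2·12.77) = 0.3014.
%OS = 100·exp(−πζ/√(1−ζ²)) = 100·exp(−π·0.3014/√0.9092) = 37%.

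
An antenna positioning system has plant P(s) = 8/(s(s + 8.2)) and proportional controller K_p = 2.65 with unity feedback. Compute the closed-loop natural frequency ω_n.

With unity feedback the closed-loop characteristic equation is s² + 8.2s + 2.65·8 = s² + 8.2s + 21.2 = 0.
Matching s² + 2ζω_n s + ω_n²: ω_n = √21.2 = 4.604 rad/s and 2ζω_n = 8.2, so ζ = 8.2/(2·4.604) = 0.89.

ω_n = 4.6 rad/s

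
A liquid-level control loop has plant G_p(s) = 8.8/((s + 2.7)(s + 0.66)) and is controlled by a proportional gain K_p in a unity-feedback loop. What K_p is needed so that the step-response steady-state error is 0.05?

K_p = 3.85

For a type-0 loop with proportional control, e_ss = 1/(1 + K_p·G_p(0)).
G_p(0) = 4.938. Require 1/(1 + K_p·4.938) = 0.05, so 1 + 4.938·K_p = 20.
K_p = (20 − 1)/4.938 = 3.85.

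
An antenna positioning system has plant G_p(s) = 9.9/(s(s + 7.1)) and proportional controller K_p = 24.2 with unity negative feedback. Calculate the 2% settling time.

T_s ≈ 1.13 s

From 1 + K_pG_p(s) = 0: s² + 7.1s + 239.6 = 0 ⇒ ω_n = 15.48, ζ = 0.2294.
2% settling time T_s ≈ 4/(ζω_n) = 4/3.55 = 1.13 s.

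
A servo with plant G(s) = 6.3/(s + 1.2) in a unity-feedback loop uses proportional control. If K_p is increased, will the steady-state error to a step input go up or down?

decrease

The position error constant K_pos = K_p·G(0) grows with K_p, and e_ss = 1/(1+K_pos) falls.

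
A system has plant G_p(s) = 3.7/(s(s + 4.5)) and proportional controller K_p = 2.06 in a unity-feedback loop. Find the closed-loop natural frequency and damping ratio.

ω_n = 2.76 rad/s, ζ = 0.815

1 + K_p·G_p(s) = 0 gives s² + 4.5s + 7.622 = 0.
Matching s² + 2ζω_n s + ω_n²: ω_n = √7.622 = 2.761 rad/s and 2ζω_n = 4.5, so ζ = 4.5/(2·2.761) = 0.815.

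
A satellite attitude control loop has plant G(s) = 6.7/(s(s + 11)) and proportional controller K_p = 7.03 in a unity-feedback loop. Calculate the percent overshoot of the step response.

1.49%

Closed-loop characteristic equation: s² + 11s + 47.1 = 0, so ω_n = 6.863 rad/s and ζ = 11/(2·6.863) = 0.8014.
%OS = 100·exp(−πζ/√(1−ζ²)) = 100·exp(−π·0.8014/√0.3578) = 1.49%.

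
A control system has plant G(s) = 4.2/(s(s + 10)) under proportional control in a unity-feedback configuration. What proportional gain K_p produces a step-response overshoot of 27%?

K_p = 40.2

From %OS = 100·exp(−πζ/√(1−ζ²)) = 27%, ζ = −ln(0.27)/√(π²+ln²(0.27)) = 0.3847.
Characteristic equation s² + 10s + 4.2K_p = 0 gives ζ = 10/(2√(4.2K_p)).
Setting ζ = 0.3847: √(4.2K_p) = 10/(2·0.3847) = 13, so K_p = 168.9/4.2 = 40.2.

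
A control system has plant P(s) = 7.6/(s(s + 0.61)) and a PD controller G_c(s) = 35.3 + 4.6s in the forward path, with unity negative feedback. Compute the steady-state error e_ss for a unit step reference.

0

The open loop G_c(s)P(s) has a pole at the origin (type 1), so the static position error constant is infinite and e_ss = 1/(1+∞) = 0.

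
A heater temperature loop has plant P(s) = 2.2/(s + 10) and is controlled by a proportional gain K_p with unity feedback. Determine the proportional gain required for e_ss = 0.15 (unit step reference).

For a type-0 loop with proportional control, e_ss = 1/(1 + K_p·P(0)).
P(0) = 0.22. Require 1/(1 + K_p·0.22) = 0.15, so 1 + 0.22·K_p = 6.667.
K_p = (6.667 − 1)/0.22 = 25.8.

K_p = 25.8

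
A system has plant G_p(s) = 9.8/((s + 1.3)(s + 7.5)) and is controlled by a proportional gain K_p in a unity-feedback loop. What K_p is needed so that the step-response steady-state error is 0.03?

K_p = 32.2

Steady-state error for a unit step on this type-0 loop is 1/(1 + K_p·G_p(0)).
G_p(0) = 1.005. Require 1/(1 + K_p·1.005) = 0.03, so 1 + 1.005·K_p = 33.33.
K_p = (33.33 − 1)/1.005 = 32.2.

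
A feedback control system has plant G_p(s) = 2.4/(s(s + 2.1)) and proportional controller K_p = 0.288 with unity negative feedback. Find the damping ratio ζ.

ζ = 1.26

With unity feedback the closed-loop characteristic equation is s² + 2.1s + 0.288·2.4 = s² + 2.1s + 0.6912 = 0.
Matching s² + 2ζω_n s + ω_n²: ω_n = √0.6912 = 0.8314 rad/s and 2ζω_n = 2.1, so ζ = 2.1/(2·0.8314) = 1.26.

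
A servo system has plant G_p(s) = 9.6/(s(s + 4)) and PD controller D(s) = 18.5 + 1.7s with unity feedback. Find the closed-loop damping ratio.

Forward path: (18.5 + 1.7s)·9.6/(s(s+4)). The closed-loop characteristic equation is s² + (4 + 9.6·1.7)s + 9.6·18.5 = 0.
That is s² + 20.32s + 177.6 = 0, so ω_n = 13.33 rad/s and ζ = 20.32/(2·13.33) = 0.7624.

ζ = 0.762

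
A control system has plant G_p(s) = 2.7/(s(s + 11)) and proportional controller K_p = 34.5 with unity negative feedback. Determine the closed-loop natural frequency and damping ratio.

ω_n = 9.65 rad/s, ζ = 0.57

1 + K_p·G_p(s) = 0 gives s² + 11s + 93.15 = 0.
Matching s² + 2ζω_n s + ω_n²: ω_n = √93.15 = 9.651 rad/s and 2ζω_n = 11, so ζ = 11/(2·9.651) = 0.57.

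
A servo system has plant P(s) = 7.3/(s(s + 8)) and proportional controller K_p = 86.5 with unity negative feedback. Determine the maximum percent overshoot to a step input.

Closed-loop characteristic equation: s² + 8s + 631.4 = 0, so ω_n = 25.13 rad/s and ζ = 8/(2·25.13) = 0.1592.
%OS = 100·exp(−πζ/√(1−ζ²)) = 100·exp(−π·0.1592/√0.9747) = 60.3%.

60.3%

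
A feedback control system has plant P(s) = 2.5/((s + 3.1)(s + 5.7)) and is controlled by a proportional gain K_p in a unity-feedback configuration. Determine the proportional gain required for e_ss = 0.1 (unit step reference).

K_p = 63.6

The loop is type 0, so e_ss(step) = 1/(1 + K_pos) with K_pos = K_p·P(0).
P(0) = 0.1415. Require 1/(1 + K_p·0.1415) = 0.1, so 1 + 0.1415·K_p = 10.
K_p = (10 − 1)/0.1415 = 63.6.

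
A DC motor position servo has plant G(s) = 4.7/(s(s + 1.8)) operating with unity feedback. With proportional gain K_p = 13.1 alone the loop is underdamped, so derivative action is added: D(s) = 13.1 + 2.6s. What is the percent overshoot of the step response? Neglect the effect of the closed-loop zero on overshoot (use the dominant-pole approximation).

Forward path: (13.1 + 2.6s)·4.7/(s(s+1.8)). The closed-loop characteristic equation is s² + (1.8 + 4.7·2.6)s + 4.7·13.1 = 0.
That is s² + 14.02s + 61.57 = 0, so ω_n = 7.847 rad/s and ζ = 14.02/(2·7.847) = 0.8934.
%OS = 100·exp(−πζ/√(1−ζ²)) = 0.194%.

0.194%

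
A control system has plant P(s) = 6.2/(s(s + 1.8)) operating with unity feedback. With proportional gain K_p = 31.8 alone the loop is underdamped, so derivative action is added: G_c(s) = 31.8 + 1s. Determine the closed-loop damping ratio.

Forward path: (31.8 + 1s)·6.2/(s(s+1.8)). The closed-loop characteristic equation is s² + (1.8 + 6.2·1)s + 6.2·31.8 = 0.
That is s² + 8s + 197.2 = 0, so ω_n = 14.04 rad/s and ζ = 8/(2·14.04) = 0.2849.

ζ = 0.285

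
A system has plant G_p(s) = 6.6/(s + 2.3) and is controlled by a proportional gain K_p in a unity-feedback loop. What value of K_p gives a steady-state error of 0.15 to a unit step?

K_p = 1.97

Steady-state error for a unit step on this type-0 loop is 1/(1 + K_p·G_p(0)).
G_p(0) = 2.87. Require 1/(1 + K_p·2.87) = 0.15, so 1 + 2.87·K_p = 6.667.
K_p = (6.667 − 1)/2.87 = 1.97.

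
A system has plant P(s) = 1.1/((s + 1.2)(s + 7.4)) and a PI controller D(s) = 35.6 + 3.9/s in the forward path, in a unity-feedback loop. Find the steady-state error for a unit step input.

0

The open loop D(s)P(s) has a pole at the origin (type 1), so the static position error constant is infinite and e_ss = 1/(1+∞) = 0.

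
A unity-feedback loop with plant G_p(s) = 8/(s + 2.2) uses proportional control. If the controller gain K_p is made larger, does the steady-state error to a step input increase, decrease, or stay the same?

decrease

The position error constant K_pos = K_p·G_p(0) grows with K_p, and e_ss = 1/(1+K_pos) falls.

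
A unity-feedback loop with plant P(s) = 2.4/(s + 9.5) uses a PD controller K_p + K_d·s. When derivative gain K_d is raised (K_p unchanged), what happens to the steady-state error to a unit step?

K_d affects only the transient (the s-coefficient); the DC loop gain, and hence e_ss, depends only on K_p.

unchanged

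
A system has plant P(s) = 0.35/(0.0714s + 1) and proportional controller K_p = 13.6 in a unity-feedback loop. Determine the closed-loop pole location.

Closed loop: T(s) = K_p·P/(1+K_p·P) = 4.76/(0.0714s + 1 + 4.76), with pole at s = −(1 + 4.76)/0.0714 = −80.67.

s = -80.67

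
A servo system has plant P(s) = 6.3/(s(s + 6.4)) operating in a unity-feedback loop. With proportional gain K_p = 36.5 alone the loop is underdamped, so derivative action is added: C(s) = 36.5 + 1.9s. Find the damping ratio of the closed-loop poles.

Forward path: (36.5 + 1.9s)·6.3/(s(s+6.4)). The closed-loop characteristic equation is s² + (6.4 + 6.3·1.9)s + 6.3·36.5 = 0.
That is s² + 18.37s + 229.9 = 0, so ω_n = 15.16 rad/s and ζ = 18.37/(2·15.16) = 0.6057.

ζ = 0.606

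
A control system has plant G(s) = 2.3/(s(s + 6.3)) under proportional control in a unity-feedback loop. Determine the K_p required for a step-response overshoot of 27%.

K_p = 29.2

From %OS = 100·exp(−πζ/√(1−ζ²)) = 27%, ζ = −ln(0.27)/√(π²+ln²(0.27)) = 0.3847.
Characteristic equation s² + 6.3s + 2.3K_p = 0 gives ζ = 6.3/(2√(2.3K_p)).
Setting ζ = 0.3847: √(2.3K_p) = 6.3/(2·0.3847) = 8.188, so K_p = 67.05/2.3 = 29.2.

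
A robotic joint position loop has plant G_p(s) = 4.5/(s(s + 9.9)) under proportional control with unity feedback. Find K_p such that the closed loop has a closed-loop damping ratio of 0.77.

Closed-loop characteristic equation: s² + 9.9s + K_p·4.5 = 0.
So ω_n = √(4.5K_p) and 2ζω_n = 9.9, giving ζ = 9.9/(2√(4.5K_p)).
Setting ζ = 0.77: √(4.5K_p) = 9.9/(2·0.77) = 6.429, so K_p = 41.33/4.5 = 9.18.

K_p = 9.18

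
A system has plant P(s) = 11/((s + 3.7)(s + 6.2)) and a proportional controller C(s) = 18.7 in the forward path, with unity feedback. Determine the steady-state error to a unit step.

The loop is type 0. Static position error constant K_pos = C(0)·P(0) = 18.7·0.4795 = 8.967.
Steady-state error to a unit step: e_ss = 1/(1+K_pos) = 1/9.967 = 0.1.

0.1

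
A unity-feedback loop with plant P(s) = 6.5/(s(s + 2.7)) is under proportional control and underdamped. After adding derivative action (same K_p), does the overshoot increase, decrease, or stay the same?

With PD the characteristic equation becomes s² + (a + K·K_d)s + K·K_p = 0; the damping term grows, ζ rises, overshoot falls.

decrease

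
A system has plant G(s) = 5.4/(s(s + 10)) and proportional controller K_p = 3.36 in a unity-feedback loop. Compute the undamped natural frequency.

The closed-loop denominator is s(s+10) + 3.36·5.4 = s² + 10s + 18.14.
So ω_n² = 18.14 ⇒ ω_n = 4.26 rad/s, and ζ = 10/(2ω_n) = 1.17.

ω_n = 4.26 rad/s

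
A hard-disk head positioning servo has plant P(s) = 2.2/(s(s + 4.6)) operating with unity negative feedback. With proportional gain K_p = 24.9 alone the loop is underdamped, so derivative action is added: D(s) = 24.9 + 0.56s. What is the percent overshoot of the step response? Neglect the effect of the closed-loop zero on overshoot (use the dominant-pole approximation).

26%

Forward path: (24.9 + 0.56s)·2.2/(s(s+4.6)). The closed-loop characteristic equation is s² + (4.6 + 2.2·0.56)s + 2.2·24.9 = 0.
That is s² + 5.832s + 54.78 = 0, so ω_n = 7.401 rad/s and ζ = 5.832/(2·7.401) = 0.394.
%OS = 100·exp(−πζ/√(1−ζ²)) = 26%.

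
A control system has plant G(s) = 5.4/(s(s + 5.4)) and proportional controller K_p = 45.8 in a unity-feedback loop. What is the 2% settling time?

T_s ≈ 1.48 s

The closed-loop denominator s² + 5.4s + 247.3 gives ω_n = √247.3 = 15.73 and ζ = 5.4/(2ω_n) = 0.1717.
2% settling time T_s ≈ 4/(ζω_n) = 4/2.7 = 1.48 s.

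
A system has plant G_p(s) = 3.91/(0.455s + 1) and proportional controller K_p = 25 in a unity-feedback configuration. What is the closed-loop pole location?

s = -217

Closed loop: T(s) = K_p·G_p/(1+K_p·G_p) = 97.75/(0.455s + 1 + 97.75), with pole at s = −(1 + 97.75)/0.455 = −217.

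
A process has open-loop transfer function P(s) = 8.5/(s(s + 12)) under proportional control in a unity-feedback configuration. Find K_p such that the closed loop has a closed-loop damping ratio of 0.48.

K_p = 18.4

Closed-loop characteristic equation: s² + 12s + K_p·8.5 = 0.
So ω_n = √(8.5K_p) and 2ζω_n = 12, giving ζ = 12/(2√(8.5K_p)).
Setting ζ = 0.48: √(8.5K_p) = 12/(2·0.48) = 12.5, so K_p = 156.2/8.5 = 18.4.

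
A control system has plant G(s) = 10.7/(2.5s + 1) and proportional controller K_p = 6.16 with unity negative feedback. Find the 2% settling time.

T_s ≈ 0.149 s

Closed loop: T(s) = K_p·G/(1+K_p·G) = 65.91/(2.5s + 1 + 65.91), with pole at s = −(1 + 65.91)/2.5 = −26.76.
τ = 1/26.76 = 0.03736 s, so 2% settling time ≈ 4τ = 0.149 s.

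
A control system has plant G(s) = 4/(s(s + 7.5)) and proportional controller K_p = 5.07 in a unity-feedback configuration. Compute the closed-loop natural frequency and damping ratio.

1 + K_p·G(s) = 0 gives s² + 7.5s + 20.28 = 0.
Matching s² + 2ζω_n s + ω_n²: ω_n = √20.28 = 4.503 rad/s and 2ζω_n = 7.5, so ζ = 7.5/(2·4.503) = 0.833.

ω_n = 4.5 rad/s, ζ = 0.833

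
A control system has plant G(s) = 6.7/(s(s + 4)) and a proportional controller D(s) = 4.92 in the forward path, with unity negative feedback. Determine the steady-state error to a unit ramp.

The loop has one pole at the origin (type 1). Velocity error constant K_v = lim_{s→0} s·D(s)G(s) = 4.92·6.7/4 = 8.241.
Steady-state error to a unit ramp: e_ss = 1/K_v = 0.121.

0.121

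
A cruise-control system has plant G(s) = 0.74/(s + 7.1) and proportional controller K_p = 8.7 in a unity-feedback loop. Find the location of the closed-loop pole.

Closed-loop transfer function: T(s) = K_p·G(s)/(1 + K_p·G(s)) = 6.438/(s + 7.1 + 6.438) = 6.438/(s + 13.54).
The closed-loop pole is at s = −13.54.

s = -13.54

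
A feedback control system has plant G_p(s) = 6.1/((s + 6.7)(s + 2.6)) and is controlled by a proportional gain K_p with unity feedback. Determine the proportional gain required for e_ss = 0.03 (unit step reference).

K_p = 92.3

For a type-0 loop with proportional control, e_ss = 1/(1 + K_p·G_p(0)).
G_p(0) = 0.3502. Require 1/(1 + K_p·0.3502) = 0.03, so 1 + 0.3502·K_p = 33.33.
K_p = (33.33 − 1)/0.3502 = 92.3.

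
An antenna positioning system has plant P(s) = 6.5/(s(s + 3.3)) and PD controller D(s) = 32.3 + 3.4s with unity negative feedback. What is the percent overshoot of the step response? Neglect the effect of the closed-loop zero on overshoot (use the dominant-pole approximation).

0.328%

Forward path: (32.3 + 3.4s)·6.5/(s(s+3.3)). The closed-loop characteristic equation is s² + (3.3 + 6.5·3.4)s + 6.5·32.3 = 0.
That is s² + 25.4s + 209.9 = 0, so ω_n = 14.49 rad/s and ζ = 25.4/(2·14.49) = 0.8765.
%OS = 100·exp(−πζ/√(1−ζ²)) = 0.328%.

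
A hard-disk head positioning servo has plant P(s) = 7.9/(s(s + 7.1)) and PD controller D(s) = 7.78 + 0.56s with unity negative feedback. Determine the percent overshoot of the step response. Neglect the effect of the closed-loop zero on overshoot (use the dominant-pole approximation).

Forward path: (7.78 + 0.56s)·7.9/(s(s+7.1)). The closed-loop characteristic equation is s² + (7.1 + 7.9·0.56)s + 7.9·7.78 = 0.
That is s² + 11.52s + 61.46 = 0, so ω_n = 7.84 rad/s and ζ = 11.52/(2·7.84) = 0.735.
%OS = 100·exp(−πζ/√(1−ζ²)) = 3.32%.

3.32%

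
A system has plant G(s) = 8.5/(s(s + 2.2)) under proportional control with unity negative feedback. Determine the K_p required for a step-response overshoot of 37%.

K_p = 1.56

From %OS = 100·exp(−πζ/√(1−ζ²)) = 37%, ζ = −ln(0.37)/√(π²+ln²(0.37)) = 0.3017.
Characteristic equation s² + 2.2s + 8.5K_p = 0 gives ζ = 2.2/(2√(8.5K_p)).
Setting ζ = 0.3017: √(8.5K_p) = 2.2/(2·0.3017) = 3.646, so K_p = 13.29/8.5 = 1.56.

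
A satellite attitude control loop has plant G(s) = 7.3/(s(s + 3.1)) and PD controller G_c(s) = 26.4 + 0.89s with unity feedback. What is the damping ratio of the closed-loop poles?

ζ = 0.346

Forward path: (26.4 + 0.89s)·7.3/(s(s+3.1)). The closed-loop characteristic equation is s² + (3.1 + 7.3·0.89)s + 7.3·26.4 = 0.
That is s² + 9.597s + 192.7 = 0, so ω_n = 13.88 rad/s and ζ = 9.597/(2·13.88) = 0.3457.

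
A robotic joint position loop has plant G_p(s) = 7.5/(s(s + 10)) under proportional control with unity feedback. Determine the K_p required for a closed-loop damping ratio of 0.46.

Closed-loop characteristic equation: s² + 10s + K_p·7.5 = 0.
So ω_n = √(7.5K_p) and 2ζω_n = 10, giving ζ = 10/(2√(7.5K_p)).
Setting ζ = 0.46: √(7.5K_p) = 10/(2·0.46) = 10.87, so K_p = 118.1/7.5 = 15.8.

K_p = 15.8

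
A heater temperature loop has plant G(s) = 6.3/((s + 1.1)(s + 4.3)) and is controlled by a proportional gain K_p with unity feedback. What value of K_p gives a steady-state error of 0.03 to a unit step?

Steady-state error for a unit step on this type-0 loop is 1/(1 + K_p·G(0)).
G(0) = 1.332. Require 1/(1 + K_p·1.332) = 0.03, so 1 + 1.332·K_p = 33.33.
K_p = (33.33 − 1)/1.332 = 24.3.

K_p = 24.3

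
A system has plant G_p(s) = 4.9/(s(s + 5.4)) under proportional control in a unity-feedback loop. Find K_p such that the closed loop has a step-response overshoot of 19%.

From %OS = 100·exp(−πζ/√(1−ζ²)) = 19%, ζ = −ln(0.19)/√(π²+ln²(0.19)) = 0.4673.
Characteristic equation s² + 5.4s + 4.9K_p = 0 gives ζ = 5.4/(2√(4.9K_p)).
Setting ζ = 0.4673: √(4.9K_p) = 5.4/(2·0.4673) = 5.777, so K_p = 33.38/4.9 = 6.81.

K_p = 6.81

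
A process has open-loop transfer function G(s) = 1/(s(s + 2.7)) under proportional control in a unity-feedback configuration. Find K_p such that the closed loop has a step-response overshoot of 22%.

K_p = 9.67

From %OS = 100·exp(−πζ/√(1−ζ²)) = 22%, ζ = −ln(0.22)/√(π²+ln²(0.22)) = 0.4342.
Characteristic equation s² + 2.7s + 1K_p = 0 gives ζ = 2.7/(2√(1K_p)).
Setting ζ = 0.4342: √(1K_p) = 2.7/(2·0.4342) = 3.109, so K_p = 9.668/1 = 9.67.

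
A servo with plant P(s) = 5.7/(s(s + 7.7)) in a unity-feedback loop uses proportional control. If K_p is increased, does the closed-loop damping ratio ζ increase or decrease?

ζ = 7.7/(2√(5.7K_p)); increasing K_p raises the denominator, so ζ falls.

decrease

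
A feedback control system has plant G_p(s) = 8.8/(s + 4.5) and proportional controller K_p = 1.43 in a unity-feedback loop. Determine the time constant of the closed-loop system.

τ = 0.0585 s

Closed-loop transfer function: T(s) = K_p·G_p(s)/(1 + K_p·G_p(s)) = 12.58/(s + 4.5 + 12.58) = 12.58/(s + 17.08).
Time constant τ = 1/17.08 = 0.0585 s.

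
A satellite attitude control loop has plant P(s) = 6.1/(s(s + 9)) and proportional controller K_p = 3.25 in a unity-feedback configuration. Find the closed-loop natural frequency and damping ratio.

With unity feedback the closed-loop characteristic equation is s² + 9s + 3.25·6.1 = s² + 9s + 19.82 = 0.
So ω_n² = 19.82 ⇒ ω_n = 4.453 rad/s, and ζ = 9/(2ω_n) = 1.01.

ω_n = 4.45 rad/s, ζ = 1.01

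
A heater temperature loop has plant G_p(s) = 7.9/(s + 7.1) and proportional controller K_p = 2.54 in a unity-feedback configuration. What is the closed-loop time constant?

Closed-loop transfer function: T(s) = K_p·G_p(s)/(1 + K_p·G_p(s)) = 20.07/(s + 7.1 + 20.07) = 20.07/(s + 27.17).
Time constant τ = 1/27.17 = 0.0368 s.

τ = 0.0368 s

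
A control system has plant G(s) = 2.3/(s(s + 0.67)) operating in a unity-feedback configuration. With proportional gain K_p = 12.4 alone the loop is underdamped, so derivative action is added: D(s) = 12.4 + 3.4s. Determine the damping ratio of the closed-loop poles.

ζ = 0.795

Forward path: (12.4 + 3.4s)·2.3/(s(s+0.67)). The closed-loop characteristic equation is s² + (0.67 + 2.3·3.4)s + 2.3·12.4 = 0.
That is s² + 8.49s + 28.52 = 0, so ω_n = 5.34 rad/s and ζ = 8.49/(2·5.34) = 0.7949.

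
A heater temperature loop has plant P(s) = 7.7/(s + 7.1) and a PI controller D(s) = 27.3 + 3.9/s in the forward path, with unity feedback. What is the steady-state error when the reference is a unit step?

0

The open loop D(s)P(s) has a pole at the origin (type 1), so the static position error constant is infinite and e_ss = 1/(1+∞) = 0.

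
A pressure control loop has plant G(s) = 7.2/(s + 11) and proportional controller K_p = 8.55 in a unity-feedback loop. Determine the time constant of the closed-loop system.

Closed-loop transfer function: T(s) = K_p·G(s)/(1 + K_p·G(s)) = 61.56/(s + 11 + 61.56) = 61.56/(s + 72.56).
Time constant τ = 1/72.56 = 0.0138 s.

τ = 0.0138 s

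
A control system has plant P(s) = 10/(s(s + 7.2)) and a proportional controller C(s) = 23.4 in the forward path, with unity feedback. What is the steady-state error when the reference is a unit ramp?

The loop has one pole at the origin (type 1). Velocity error constant K_v = lim_{s→0} s·C(s)P(s) = 23.4·10/7.2 = 32.5.
Steady-state error to a unit ramp: e_ss = 1/K_v = 0.0308.

0.0308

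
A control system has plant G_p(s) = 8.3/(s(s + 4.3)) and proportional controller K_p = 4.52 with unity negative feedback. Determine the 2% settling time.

Closed-loop characteristic equation: s² + 4.3s + 37.52 = 0, so ω_n = 6.125 rad/s and ζ = 4.3/(2·6.125) = 0.351.
2% settling time T_s ≈ 4/(ζω_n) = 4/2.15 = 1.86 s.

T_s ≈ 1.86 s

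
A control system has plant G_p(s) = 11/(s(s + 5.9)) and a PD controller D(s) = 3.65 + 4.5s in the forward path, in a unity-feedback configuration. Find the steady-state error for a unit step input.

The open loop D(s)G_p(s) has a pole at the origin (type 1), so the static position error constant is infinite and e_ss = 1/(1+∞) = 0.

0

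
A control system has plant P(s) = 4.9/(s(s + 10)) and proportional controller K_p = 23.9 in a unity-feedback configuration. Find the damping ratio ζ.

ζ = 0.462

The closed-loop denominator is s(s+10) + 23.9·4.9 = s² + 10s + 117.1.
So ω_n² = 117.1 ⇒ ω_n = 10.82 rad/s, and ζ = 10/(2ω_n) = 0.462.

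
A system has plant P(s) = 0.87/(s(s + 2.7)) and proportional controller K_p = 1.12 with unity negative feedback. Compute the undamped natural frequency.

ω_n = 0.987 rad/s

With unity feedback the closed-loop characteristic equation is s² + 2.7s + 1.12·0.87 = s² + 2.7s + 0.9744 = 0.
Matching s² + 2ζω_n s + ω_n²: ω_n = √0.9744 = 0.9871 rad/s and 2ζω_n = 2.7, so ζ = 2.7/(2·0.9871) = 1.37.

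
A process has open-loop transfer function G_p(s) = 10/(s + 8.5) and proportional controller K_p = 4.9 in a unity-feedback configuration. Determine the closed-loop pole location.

Closed-loop transfer function: T(s) = K_p·G_p(s)/(1 + K_p·G_p(s)) = 49/(s + 8.5 + 49) = 49/(s + 57.5).
The closed-loop pole is at s = −57.5.

s = -57.5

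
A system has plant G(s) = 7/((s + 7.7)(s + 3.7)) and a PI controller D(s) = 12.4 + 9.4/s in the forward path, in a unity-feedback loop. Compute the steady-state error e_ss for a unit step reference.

0

The open loop D(s)G(s) has a pole at the origin (type 1), so the static position error constant is infinite and e_ss = 1/(1+∞) = 0.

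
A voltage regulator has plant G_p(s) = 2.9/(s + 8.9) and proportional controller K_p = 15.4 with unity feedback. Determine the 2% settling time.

T_s ≈ 0.0747 s

Closed-loop transfer function: T(s) = K_p·G_p(s)/(1 + K_p·G_p(s)) = 44.66/(s + 8.9 + 44.66) = 44.66/(s + 53.56).
Time constant τ = 1/53.56 = 0.01867 s, so the 2% settling time is about 4τ = 0.0747 s.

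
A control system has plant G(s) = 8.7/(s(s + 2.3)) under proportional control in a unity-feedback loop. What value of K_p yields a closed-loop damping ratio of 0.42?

K_p = 0.862

Closed-loop characteristic equation: s² + 2.3s + K_p·8.7 = 0.
So ω_n = √(8.7K_p) and 2ζω_n = 2.3, giving ζ = 2.3/(2√(8.7K_p)).
Setting ζ = 0.42: √(8.7K_p) = 2.3/(2·0.42) = 2.738, so K_p = 7.497/8.7 = 0.862.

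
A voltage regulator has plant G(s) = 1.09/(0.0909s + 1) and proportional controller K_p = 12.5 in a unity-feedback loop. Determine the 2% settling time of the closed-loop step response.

T_s ≈ 0.0249 s

Closed loop: T(s) = K_p·G/(1+K_p·G) = 13.63/(0.0909s + 1 + 13.63), with pole at s = −(1 + 13.63)/0.0909 = −160.9.
τ = 1/160.9 = 0.006215 s, so 2% settling time ≈ 4τ = 0.0249 s.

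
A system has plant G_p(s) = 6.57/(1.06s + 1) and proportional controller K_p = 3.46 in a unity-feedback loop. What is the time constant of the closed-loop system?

Closed loop: T(s) = K_p·G_p/(1+K_p·G_p) = 22.73/(1.06s + 1 + 22.73), with pole at s = −(1 + 22.73)/1.06 = −22.39.
Closed-loop time constant τ = 1/22.39 = 0.0447 s.

τ = 0.0447 s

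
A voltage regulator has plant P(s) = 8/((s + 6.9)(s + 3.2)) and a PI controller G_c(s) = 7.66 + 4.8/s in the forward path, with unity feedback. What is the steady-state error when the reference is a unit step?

The open loop G_c(s)P(s) has a pole at the origin (type 1), so the static position error constant is infinite and e_ss = 1/(1+∞) = 0.

0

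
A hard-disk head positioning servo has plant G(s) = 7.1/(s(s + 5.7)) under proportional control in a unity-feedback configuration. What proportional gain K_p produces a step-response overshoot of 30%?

From %OS = 100·exp(−πζ/√(1−ζ²)) = 30%, ζ = −ln(0.3)/√(π²+ln²(0.3)) = 0.3579.
Characteristic equation s² + 5.7s + 7.1K_p = 0 gives ζ = 5.7/(2√(7.1K_p)).
Setting ζ = 0.3579: √(7.1K_p) = 5.7/(2·0.3579) = 7.964, so K_p = 63.43/7.1 = 8.93.

K_p = 8.93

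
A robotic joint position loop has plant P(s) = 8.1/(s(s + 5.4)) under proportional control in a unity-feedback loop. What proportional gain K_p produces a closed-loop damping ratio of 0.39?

Closed-loop characteristic equation: s² + 5.4s + K_p·8.1 = 0.
So ω_n = √(8.1K_p) and 2ζω_n = 5.4, giving ζ = 5.4/(2√(8.1K_p)).
Setting ζ = 0.39: √(8.1K_p) = 5.4/(2·0.39) = 6.923, so K_p = 47.93/8.1 = 5.92.

K_p = 5.92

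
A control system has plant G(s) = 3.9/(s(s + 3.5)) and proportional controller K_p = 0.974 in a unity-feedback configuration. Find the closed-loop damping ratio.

With unity feedback the closed-loop characteristic equation is s² + 3.5s + 0.974·3.9 = s² + 3.5s + 3.799 = 0.
So ω_n² = 3.799 ⇒ ω_n = 1.949 rad/s, and ζ = 3.5/(2ω_n) = 0.898.

ζ = 0.898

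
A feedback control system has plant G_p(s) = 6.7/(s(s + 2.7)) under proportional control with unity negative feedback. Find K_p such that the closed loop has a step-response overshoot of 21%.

K_p = 1.37

From %OS = 100·exp(−πζ/√(1−ζ²)) = 21%, ζ = −ln(0.21)/√(π²+ln²(0.21)) = 0.4449.
Characteristic equation s² + 2.7s + 6.7K_p = 0 gives ζ = 2.7/(2√(6.7K_p)).
Setting ζ = 0.4449: √(6.7K_p) = 2.7/(2·0.4449) = 3.034, so K_p = 9.208/6.7 = 1.37.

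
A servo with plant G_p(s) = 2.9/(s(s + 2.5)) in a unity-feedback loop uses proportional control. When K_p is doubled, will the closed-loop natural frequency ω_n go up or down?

increase

ω_n = √(2.9·K_p), which grows with K_p.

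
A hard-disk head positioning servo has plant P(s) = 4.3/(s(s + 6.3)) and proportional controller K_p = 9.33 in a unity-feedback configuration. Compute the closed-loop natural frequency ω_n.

ω_n = 6.33 rad/s

With unity feedback the closed-loop characteristic equation is s² + 6.3s + 9.33·4.3 = s² + 6.3s + 40.12 = 0.
So ω_n² = 40.12 ⇒ ω_n = 6.334 rad/s, and ζ = 6.3/(2ω_n) = 0.497.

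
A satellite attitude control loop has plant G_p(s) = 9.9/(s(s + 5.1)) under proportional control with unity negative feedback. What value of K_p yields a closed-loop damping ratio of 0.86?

Closed-loop characteristic equation: s² + 5.1s + K_p·9.9 = 0.
So ω_n = √(9.9K_p) and 2ζω_n = 5.1, giving ζ = 5.1/(2√(9.9K_p)).
Setting ζ = 0.86: √(9.9K_p) = 5.1/(2·0.86) = 2.965, so K_p = 8.792/9.9 = 0.888.

K_p = 0.888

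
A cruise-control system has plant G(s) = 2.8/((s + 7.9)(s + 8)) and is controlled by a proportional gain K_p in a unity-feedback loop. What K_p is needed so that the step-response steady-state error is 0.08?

K_p = 260

Steady-state error for a unit step on this type-0 loop is 1/(1 + K_p·G(0)).
G(0) = 0.0443. Require 1/(1 + K_p·0.0443) = 0.08, so 1 + 0.0443·K_p = 12.5.
K_p = (12.5 − 1)/0.0443 = 260.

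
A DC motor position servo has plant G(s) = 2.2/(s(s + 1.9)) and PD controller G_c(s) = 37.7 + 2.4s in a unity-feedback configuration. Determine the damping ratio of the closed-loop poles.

Forward path: (37.7 + 2.4s)·2.2/(s(s+1.9)). The closed-loop characteristic equation is s² + (1.9 + 2.2·2.4)s + 2.2·37.7 = 0.
That is s² + 7.18s + 82.94 = 0, so ω_n = 9.107 rad/s and ζ = 7.18/(2·9.107) = 0.3942.

ζ = 0.394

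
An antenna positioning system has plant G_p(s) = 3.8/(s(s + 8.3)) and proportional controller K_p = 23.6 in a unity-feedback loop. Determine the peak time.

From 1 + K_pG_p(s) = 0: s² + 8.3s + 89.68 = 0 ⇒ ω_n = 9.47, ζ = 0.4382.
Damped frequency ω_d = ω_n√(1−ζ²) = 8.512 rad/s, so peak time T_p = π/ω_d = 0.369 s.

T_p = 0.369 s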